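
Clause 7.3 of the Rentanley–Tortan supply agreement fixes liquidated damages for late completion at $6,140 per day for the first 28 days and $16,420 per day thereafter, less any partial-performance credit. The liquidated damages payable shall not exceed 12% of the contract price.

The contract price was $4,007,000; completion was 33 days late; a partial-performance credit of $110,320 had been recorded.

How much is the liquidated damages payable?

First 28 days: 28 × $6,140 = $171,920
Remaining days: (33 − 28) × $16,420 = $82,100
Accrued per-day damages: $171,920 + $82,100 = $254,020
Less partial-performance credit: $254,020 − $110,320 = $143,700
Cap: 12% of $4,007,000 = $480,840
Cap at $480,840: $143,700 is within the cap, no reduction.

$143,700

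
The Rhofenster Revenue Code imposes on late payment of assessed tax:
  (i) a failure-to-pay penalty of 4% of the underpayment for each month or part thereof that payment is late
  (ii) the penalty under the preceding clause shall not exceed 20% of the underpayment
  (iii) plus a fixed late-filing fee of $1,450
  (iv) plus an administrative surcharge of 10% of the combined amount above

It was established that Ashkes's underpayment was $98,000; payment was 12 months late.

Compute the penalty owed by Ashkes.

$23,155

Accrued rate: 4% × 12 = 48%, capped at 20% → 20%
Failure-to-pay penalty: 20% of $98,000 = $19,600
Penalty before surcharge: $19,600 + $1,450 = $21,050
Administrative surcharge: 10% of $21,050 = $2,105
Total penalty: $21,050 + $2,105 = $23,155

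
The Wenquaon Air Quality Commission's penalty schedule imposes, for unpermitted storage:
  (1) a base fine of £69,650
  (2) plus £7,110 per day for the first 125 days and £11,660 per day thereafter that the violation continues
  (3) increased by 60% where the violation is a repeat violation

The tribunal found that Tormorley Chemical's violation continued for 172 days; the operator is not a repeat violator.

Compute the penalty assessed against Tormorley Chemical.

Civil penalty: £1,506,420

First 125 days: 125 × £7,110 = £888,750
Remaining days: (172 − 125) × £11,660 = £548,020
Per-day component: £888,750 + £548,020 = £1,436,770
Base plus per-day: £69,650 + £1,436,770 = £1,506,420
The operator is not a repeat violator: no 60% increase.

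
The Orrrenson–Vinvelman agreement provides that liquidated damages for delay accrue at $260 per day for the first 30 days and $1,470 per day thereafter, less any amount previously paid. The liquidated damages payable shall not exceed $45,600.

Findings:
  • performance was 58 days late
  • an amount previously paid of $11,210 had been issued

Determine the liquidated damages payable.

First 30 days: 30 × $260 = $7,800
Remaining days: (58 − 30) × $1,470 = $41,160
Accrued per-day damages: $7,800 + $41,160 = $48,960
Less amount previously paid: $48,960 − $11,210 = $37,750
Cap at $45,600: $37,750 is within the cap, no reduction.

$37,750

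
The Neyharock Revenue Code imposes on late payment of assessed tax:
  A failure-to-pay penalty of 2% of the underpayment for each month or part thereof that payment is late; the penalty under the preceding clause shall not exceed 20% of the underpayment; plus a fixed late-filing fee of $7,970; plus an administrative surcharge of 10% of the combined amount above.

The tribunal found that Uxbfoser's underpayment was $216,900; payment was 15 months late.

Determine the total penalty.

Accrued rate: 2% × 15 = 30%, capped at 20% → 20%
Failure-to-pay penalty: 20% of $216,900 = $43,380
Penalty before surcharge: $43,380 + $7,970 = $51,350
Administrative surcharge: 10% of $51,350 = $5,135
Total penalty: $51,350 + $5,135 = $56,485

$56,485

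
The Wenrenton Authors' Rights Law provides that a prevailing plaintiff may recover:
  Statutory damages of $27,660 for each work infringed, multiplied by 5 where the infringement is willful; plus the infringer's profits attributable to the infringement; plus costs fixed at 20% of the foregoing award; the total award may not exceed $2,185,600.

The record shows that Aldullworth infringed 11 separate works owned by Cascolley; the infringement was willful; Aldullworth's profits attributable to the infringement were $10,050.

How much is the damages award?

Statutory damages: 11 × $27,660 = $304,260
Multiplied by 5: 5 × $304,260 = $1,521,300
Combined award: $1,521,300 + $10,050 = $1,531,350
Costs: 20% of $1,531,350 = $306,270
Award plus costs: $1,531,350 + $306,270 = $1,837,620
Cap at $2,185,600: $1,837,620 is within the cap, no reduction.

$1,837,620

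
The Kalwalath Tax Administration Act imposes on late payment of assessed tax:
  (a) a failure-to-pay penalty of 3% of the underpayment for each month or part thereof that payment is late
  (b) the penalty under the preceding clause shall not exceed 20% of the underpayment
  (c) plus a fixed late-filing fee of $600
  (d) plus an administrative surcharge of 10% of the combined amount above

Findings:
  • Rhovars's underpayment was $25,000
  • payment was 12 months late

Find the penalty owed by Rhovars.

$6,160

Accrued rate: 3% × 12 = 36%, capped at 20% → 20%
Failure-to-pay penalty: 20% of $25,000 = $5,000
Penalty before surcharge: $5,000 + $600 = $5,600
Administrative surcharge: 10% of $5,600 = $560
Total penalty: $5,600 + $560 = $6,160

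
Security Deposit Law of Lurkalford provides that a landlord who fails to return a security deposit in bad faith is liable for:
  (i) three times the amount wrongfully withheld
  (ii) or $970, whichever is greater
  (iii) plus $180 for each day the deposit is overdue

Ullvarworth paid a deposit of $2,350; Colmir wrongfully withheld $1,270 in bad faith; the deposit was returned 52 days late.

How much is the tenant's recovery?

Trebled: 3 × $1,270 = $3,810
Minimum $970: $3,810 meets the minimum, no increase.
Late-return penalty: 52 × $180 = $9,360
Damages plus late penalty: $3,810 + $9,360 = $13,170

$13,170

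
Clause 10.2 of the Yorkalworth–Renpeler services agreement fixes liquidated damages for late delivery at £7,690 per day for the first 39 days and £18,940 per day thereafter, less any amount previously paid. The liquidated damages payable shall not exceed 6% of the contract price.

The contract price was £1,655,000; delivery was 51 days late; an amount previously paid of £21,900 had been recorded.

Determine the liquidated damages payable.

First 39 days: 39 × £7,690 = £299,910
Remaining days: (51 − 39) × £18,940 = £227,280
Accrued per-day damages: £299,910 + £227,280 = £527,190
Less amount previously paid: £527,190 − £21,900 = £505,290
Cap: 6% of £1,655,000 = £99,300
Cap at £99,300: £505,290 exceeds the cap → £99,300

£99,300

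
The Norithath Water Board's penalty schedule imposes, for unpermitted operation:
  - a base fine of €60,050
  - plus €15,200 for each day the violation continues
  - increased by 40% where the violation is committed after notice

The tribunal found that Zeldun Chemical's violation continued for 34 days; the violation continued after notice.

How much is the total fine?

€807,590

Per-day component: 34 × €15,200 = €516,800
Base plus per-day: €60,050 + €516,800 = €576,850
Enhancement: 40% of €576,850 = €230,740
Enhanced fine: €576,850 + €230,740 = €807,590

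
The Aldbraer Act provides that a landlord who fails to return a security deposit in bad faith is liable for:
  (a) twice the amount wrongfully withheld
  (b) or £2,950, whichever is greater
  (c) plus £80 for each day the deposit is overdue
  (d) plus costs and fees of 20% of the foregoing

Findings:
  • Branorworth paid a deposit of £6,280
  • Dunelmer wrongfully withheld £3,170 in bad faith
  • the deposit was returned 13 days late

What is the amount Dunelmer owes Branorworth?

Doubled: 2 × £3,170 = £6,340
Minimum £2,950: £6,340 meets the minimum, no increase.
Late-return penalty: 13 × £80 = £1,040
Damages plus late penalty: £6,340 + £1,040 = £7,380
Costs and fees: 20% of £7,380 = £1,476
Total recovery: £7,380 + £1,476 = £8,856

£8,856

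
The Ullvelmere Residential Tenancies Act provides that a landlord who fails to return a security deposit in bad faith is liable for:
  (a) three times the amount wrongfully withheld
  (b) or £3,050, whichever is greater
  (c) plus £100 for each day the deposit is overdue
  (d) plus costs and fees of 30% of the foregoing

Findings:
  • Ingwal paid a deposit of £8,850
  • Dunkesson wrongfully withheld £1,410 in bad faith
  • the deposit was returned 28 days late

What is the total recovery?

Trebled: 3 × £1,410 = £4,230
Minimum £3,050: £4,230 meets the minimum, no increase.
Late-return penalty: 28 × £100 = £2,800
Damages plus late penalty: £4,230 + £2,800 = £7,030
Costs and fees: 30% of £7,030 = £2,109
Total recovery: £7,030 + £2,109 = £9,139

£9,139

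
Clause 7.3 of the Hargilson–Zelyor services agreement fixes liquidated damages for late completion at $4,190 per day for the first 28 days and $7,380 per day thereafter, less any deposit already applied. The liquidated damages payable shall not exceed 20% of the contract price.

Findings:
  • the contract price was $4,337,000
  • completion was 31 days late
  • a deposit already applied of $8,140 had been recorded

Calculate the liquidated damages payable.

First 28 days: 28 × $4,190 = $117,320
Remaining days: (31 − 28) × $7,380 = $22,140
Accrued per-day damages: $117,320 + $22,140 = $139,460
Less deposit already applied: $139,460 − $8,140 = $131,320
Cap: 20% of $4,337,000 = $867,400
Cap at $867,400: $131,320 is within the cap, no reduction.

$131,320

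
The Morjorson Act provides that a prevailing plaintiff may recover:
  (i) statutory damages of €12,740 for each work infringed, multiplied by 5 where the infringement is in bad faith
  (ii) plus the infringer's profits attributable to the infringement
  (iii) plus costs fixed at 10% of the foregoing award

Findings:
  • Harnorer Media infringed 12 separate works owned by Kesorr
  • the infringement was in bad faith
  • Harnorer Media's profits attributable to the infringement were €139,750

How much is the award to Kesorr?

Statutory damages: 12 × €12,740 = €152,880
Multiplied by 5: 5 × €152,880 = €764,400
Combined award: €764,400 + €139,750 = €904,150
Costs: 10% of €904,150 = €90,415
Award plus costs: €904,150 + €90,415 = €994,565

€994,565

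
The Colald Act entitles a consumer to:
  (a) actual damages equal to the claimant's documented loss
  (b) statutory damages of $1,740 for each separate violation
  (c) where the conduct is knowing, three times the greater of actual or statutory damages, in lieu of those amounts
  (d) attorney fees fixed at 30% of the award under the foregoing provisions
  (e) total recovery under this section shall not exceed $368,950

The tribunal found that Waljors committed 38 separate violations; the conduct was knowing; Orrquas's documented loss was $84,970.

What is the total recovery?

Statutory damages: 38 × $1,740 = $66,120
Greater of actual damages ($84,970) or statutory damages ($66,120): $84,970
Trebled: 3 × $84,970 = $254,910
Attorney fees: 30% of $254,910 = $76,473
Total before cap: $254,910 + $76,473 = $331,383
Cap at $368,950: $331,383 is within the cap, no reduction.

$331,383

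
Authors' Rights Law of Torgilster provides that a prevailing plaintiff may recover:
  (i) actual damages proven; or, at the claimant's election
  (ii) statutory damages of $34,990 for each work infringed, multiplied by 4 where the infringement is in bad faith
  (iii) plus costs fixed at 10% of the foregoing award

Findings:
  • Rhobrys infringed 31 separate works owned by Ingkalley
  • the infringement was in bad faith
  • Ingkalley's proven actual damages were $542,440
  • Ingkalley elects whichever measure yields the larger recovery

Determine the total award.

Award: $4,772,636

Statutory damages: 31 × $34,990 = $1,084,690
Multiplied by 4: 4 × $1,084,690 = $4,338,760
Greater of actual damages ($542,440) or enhanced statutory damages ($4,338,760): $4,338,760
Costs: 10% of $4,338,760 = $433,876
Award plus costs: $4,338,760 + $433,876 = $4,772,636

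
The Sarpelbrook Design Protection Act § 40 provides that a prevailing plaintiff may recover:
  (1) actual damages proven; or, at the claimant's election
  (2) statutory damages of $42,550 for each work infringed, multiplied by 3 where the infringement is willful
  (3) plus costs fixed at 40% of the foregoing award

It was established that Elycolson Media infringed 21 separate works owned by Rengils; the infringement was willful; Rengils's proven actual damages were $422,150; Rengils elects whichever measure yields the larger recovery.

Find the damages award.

Statutory damages: 21 × $42,550 = $893,550
Trebled: 3 × $893,550 = $2,680,650
Greater of actual damages ($422,150) or enhanced statutory damages ($2,680,650): $2,680,650
Costs: 40% of $2,680,650 = $1,072,260
Award plus costs: $2,680,650 + $1,072,260 = $3,752,910

$3,752,910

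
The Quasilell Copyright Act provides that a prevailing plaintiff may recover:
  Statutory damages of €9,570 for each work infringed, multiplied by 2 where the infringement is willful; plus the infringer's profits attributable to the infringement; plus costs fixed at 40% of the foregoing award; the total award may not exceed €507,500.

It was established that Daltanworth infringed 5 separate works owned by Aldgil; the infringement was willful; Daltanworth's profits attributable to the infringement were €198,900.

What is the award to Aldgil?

€412,440

Statutory damages: 5 × €9,570 = €47,850
Doubled: 2 × €47,850 = €95,700
Combined award: €95,700 + €198,900 = €294,600
Costs: 40% of €294,600 = €117,840
Award plus costs: €294,600 + €117,840 = €412,440
Cap at €507,500: €412,440 is within the cap, no reduction.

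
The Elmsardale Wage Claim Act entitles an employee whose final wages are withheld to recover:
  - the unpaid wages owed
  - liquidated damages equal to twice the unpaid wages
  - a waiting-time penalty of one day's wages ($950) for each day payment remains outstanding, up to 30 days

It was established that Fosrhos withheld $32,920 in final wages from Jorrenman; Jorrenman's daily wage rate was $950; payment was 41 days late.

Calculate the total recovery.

Doubled: 2 × $32,920 = $65,840
Penalty days: min(41, 30) = 30
Waiting-time penalty: 30 × $950 = $28,500
Total award: $32,920 + $65,840 + $28,500 = $127,260

$127,260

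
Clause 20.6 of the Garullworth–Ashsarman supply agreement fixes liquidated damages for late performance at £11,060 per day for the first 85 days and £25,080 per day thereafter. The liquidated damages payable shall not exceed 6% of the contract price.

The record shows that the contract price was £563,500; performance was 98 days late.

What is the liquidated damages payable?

First 85 days: 85 × £11,060 = £940,100
Remaining days: (98 − 85) × £25,080 = £326,040
Accrued per-day damages: £940,100 + £326,040 = £1,266,140
Cap: 6% of £563,500 = £33,810
Cap at £33,810: £1,266,140 exceeds the cap → £33,810

£33,810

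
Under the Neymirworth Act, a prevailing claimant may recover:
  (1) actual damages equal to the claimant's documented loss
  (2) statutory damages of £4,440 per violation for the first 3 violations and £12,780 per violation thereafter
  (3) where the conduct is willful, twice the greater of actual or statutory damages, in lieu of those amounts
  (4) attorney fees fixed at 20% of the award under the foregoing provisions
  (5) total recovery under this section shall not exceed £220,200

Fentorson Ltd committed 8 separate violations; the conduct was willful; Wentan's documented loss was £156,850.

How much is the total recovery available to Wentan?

First 3 violations: 3 × £4,440 = £13,320
Remaining violations: (8 − 3) × £12,780 = £63,900
Statutory damages: £13,320 + £63,900 = £77,220
Greater of actual damages (£156,850) or statutory damages (£77,220): £156,850
Doubled: 2 × £156,850 = £313,700
Attorney fees: 20% of £313,700 = £62,740
Total before cap: £313,700 + £62,740 = £376,440
Cap at £220,200: £376,440 exceeds the cap → £220,200

Total recovery: £220,200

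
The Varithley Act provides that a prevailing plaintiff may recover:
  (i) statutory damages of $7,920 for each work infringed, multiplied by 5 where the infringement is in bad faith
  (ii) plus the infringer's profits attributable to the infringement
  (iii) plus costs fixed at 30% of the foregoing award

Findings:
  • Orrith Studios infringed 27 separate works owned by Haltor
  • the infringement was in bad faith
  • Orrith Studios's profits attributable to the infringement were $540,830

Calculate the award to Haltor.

Statutory damages: 27 × $7,920 = $213,840
Multiplied by 5: 5 × $213,840 = $1,069,200
Combined award: $1,069,200 + $540,830 = $1,610,030
Costs: 30% of $1,610,030 = $483,009
Award plus costs: $1,610,030 + $483,009 = $2,093,039

$2,093,039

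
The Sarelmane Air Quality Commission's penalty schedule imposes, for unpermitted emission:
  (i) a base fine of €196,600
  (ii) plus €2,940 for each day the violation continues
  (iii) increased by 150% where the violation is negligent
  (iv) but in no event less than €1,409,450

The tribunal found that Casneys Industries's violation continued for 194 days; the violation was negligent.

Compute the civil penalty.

€1,917,400

Per-day component: 194 × €2,940 = €570,360
Base plus per-day: €196,600 + €570,360 = €766,960
Enhancement: 150% of €766,960 = €1,150,440
Enhanced fine: €766,960 + €1,150,440 = €1,917,400
Minimum €1,409,450: €1,917,400 meets the minimum, no increase.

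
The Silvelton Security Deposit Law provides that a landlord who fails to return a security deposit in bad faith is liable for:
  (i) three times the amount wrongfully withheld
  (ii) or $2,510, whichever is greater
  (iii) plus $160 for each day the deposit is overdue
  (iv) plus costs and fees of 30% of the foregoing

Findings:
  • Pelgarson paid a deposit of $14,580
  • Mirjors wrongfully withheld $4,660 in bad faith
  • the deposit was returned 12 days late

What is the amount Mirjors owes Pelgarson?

$20,670

Trebled: 3 × $4,660 = $13,980
Minimum $2,510: $13,980 meets the minimum, no increase.
Late-return penalty: 12 × $160 = $1,920
Damages plus late penalty: $13,980 + $1,920 = $15,900
Costs and fees: 30% of $15,900 = $4,770
Total recovery: $15,900 + $4,770 = $20,670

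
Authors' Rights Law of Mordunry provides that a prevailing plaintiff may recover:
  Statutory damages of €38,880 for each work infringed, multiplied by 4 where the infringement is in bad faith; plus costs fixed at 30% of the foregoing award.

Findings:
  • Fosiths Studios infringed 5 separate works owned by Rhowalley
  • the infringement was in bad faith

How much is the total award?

Statutory damages: 5 × €38,880 = €194,400
Multiplied by 4: 4 × €194,400 = €777,600
Costs: 30% of €777,600 = €233,280
Award plus costs: €777,600 + €233,280 = €1,010,880

€1,010,880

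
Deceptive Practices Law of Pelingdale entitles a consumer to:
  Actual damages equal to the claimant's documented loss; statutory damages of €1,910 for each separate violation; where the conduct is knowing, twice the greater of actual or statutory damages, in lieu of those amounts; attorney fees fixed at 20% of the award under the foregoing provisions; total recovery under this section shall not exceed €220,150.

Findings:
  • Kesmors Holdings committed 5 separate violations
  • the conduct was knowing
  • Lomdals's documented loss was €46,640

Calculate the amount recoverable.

Statutory damages: 5 × €1,910 = €9,550
Greater of actual damages (€46,640) or statutory damages (€9,550): €46,640
Doubled: 2 × €46,640 = €93,280
Attorney fees: 20% of €93,280 = €18,656
Total before cap: €93,280 + €18,656 = €111,936
Cap at €220,150: €111,936 is within the cap, no reduction.

€111,936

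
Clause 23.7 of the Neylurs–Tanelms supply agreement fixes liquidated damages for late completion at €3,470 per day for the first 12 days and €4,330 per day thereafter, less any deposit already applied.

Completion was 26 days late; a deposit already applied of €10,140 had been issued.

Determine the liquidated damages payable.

€92,120

First 12 days: 12 × €3,470 = €41,640
Remaining days: (26 − 12) × €4,330 = €60,620
Accrued per-day damages: €41,640 + €60,620 = €102,260
Less deposit already applied: €102,260 − €10,140 = €92,120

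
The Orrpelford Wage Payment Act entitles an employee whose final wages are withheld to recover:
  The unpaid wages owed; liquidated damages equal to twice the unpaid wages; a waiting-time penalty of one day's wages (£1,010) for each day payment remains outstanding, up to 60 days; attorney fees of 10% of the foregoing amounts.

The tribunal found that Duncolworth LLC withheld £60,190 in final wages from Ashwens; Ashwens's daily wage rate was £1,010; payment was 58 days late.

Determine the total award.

£263,065

Doubled: 2 × £60,190 = £120,380
Penalty days: min(58, 60) = 58
Waiting-time penalty: 58 × £1,010 = £58,580
Subtotal: £60,190 + £120,380 + £58,580 = £239,150
Attorney fees: 10% of £239,150 = £23,915
Total award: £239,150 + £23,915 = £263,065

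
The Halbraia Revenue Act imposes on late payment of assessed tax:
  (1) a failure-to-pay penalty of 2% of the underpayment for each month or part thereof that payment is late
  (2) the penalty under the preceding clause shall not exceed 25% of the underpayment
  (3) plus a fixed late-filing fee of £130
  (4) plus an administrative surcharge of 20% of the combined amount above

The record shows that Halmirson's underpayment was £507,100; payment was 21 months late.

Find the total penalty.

Accrued rate: 2% × 21 = 42%, capped at 25% → 25%
Failure-to-pay penalty: 25% of £507,100 = £126,775
Penalty before surcharge: £126,775 + £130 = £126,905
Administrative surcharge: 20% of £126,905 = £25,381
Total penalty: £126,905 + £25,381 = £152,286

£152,286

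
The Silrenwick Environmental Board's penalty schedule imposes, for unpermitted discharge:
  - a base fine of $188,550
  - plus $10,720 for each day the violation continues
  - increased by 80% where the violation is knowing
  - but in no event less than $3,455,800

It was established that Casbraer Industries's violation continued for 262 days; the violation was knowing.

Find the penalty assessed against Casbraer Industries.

$5,394,942

Per-day component: 262 × $10,720 = $2,808,640
Base plus per-day: $188,550 + $2,808,640 = $2,997,190
Enhancement: 80% of $2,997,190 = $2,397,752
Enhanced fine: $2,997,190 + $2,397,752 = $5,394,942
Minimum $3,455,800: $5,394,942 meets the minimum, no increase.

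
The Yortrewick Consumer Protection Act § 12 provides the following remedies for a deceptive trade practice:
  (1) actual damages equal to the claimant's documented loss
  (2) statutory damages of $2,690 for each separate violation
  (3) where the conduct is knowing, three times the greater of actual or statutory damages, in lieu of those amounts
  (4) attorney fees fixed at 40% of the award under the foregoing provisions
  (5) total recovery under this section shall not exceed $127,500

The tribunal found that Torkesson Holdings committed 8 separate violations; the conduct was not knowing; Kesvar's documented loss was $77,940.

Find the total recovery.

$127,500

Statutory damages: 8 × $2,690 = $21,520
Conduct not knowing: the in-lieu enhancement does not apply.
Actual plus statutory damages: $77,940 + $21,520 = $99,460
Attorney fees: 40% of $99,460 = $39,784
Total before cap: $99,460 + $39,784 = $139,244
Cap at $127,500: $139,244 exceeds the cap → $127,500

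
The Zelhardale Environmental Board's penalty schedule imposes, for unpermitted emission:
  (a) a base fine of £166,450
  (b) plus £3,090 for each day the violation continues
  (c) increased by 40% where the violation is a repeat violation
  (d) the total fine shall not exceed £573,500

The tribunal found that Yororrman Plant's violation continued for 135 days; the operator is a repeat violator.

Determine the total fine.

£573,500

Per-day component: 135 × £3,090 = £417,150
Base plus per-day: £166,450 + £417,150 = £583,600
Enhancement: 40% of £583,600 = £233,440
Enhanced fine: £583,600 + £233,440 = £817,040
Cap at £573,500: £817,040 exceeds the cap → £573,500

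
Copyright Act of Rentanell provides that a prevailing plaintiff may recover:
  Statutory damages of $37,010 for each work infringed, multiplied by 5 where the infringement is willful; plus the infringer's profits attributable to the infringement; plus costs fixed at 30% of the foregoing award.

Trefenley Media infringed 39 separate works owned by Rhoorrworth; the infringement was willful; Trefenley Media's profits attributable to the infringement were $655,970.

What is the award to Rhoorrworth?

$10,234,796

Statutory damages: 39 × $37,010 = $1,443,390
Multiplied by 5: 5 × $1,443,390 = $7,216,950
Combined award: $7,216,950 + $655,970 = $7,872,920
Costs: 30% of $7,872,920 = $2,361,876
Award plus costs: $7,872,920 + $2,361,876 = $10,234,796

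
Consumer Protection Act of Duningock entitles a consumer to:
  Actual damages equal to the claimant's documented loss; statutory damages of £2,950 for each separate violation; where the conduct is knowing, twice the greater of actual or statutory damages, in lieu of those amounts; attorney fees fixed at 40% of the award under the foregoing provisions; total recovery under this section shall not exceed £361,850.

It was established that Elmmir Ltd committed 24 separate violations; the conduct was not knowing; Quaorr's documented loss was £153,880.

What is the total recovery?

£314,552

Statutory damages: 24 × £2,950 = £70,800
Conduct not knowing: the in-lieu enhancement does not apply.
Actual plus statutory damages: £153,880 + £70,800 = £224,680
Attorney fees: 40% of £224,680 = £89,872
Total before cap: £224,680 + £89,872 = £314,552
Cap at £361,850: £314,552 is within the cap, no reduction.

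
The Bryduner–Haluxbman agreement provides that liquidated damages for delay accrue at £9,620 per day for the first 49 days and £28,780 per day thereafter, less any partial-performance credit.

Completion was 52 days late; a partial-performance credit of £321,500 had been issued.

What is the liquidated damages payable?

£236,220

First 49 days: 49 × £9,620 = £471,380
Remaining days: (52 − 49) × £28,780 = £86,340
Accrued per-day damages: £471,380 + £86,340 = £557,720
Less partial-performance credit: £557,720 − £321,500 = £236,220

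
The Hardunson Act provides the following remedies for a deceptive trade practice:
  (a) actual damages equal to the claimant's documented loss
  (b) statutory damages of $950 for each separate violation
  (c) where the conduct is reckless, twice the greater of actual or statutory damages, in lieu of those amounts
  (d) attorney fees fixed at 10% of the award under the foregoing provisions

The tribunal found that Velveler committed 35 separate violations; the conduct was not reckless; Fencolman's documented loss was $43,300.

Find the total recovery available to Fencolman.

Total recovery: $84,205

Statutory damages: 35 × $950 = $33,250
Conduct not reckless: the in-lieu enhancement does not apply.
Actual plus statutory damages: $43,300 + $33,250 = $76,550
Attorney fees: 10% of $76,550 = $7,655
Total recovery: $76,550 + $7,655 = $84,205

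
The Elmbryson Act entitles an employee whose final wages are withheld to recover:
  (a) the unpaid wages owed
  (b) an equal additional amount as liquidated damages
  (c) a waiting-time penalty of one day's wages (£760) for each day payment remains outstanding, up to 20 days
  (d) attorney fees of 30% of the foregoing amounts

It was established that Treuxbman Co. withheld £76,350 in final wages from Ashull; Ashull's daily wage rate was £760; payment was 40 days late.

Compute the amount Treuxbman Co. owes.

Liquidated damages (equal amount): £76,350
Penalty days: min(40, 20) = 20
Waiting-time penalty: 20 × £760 = £15,200
Subtotal: £76,350 + £76,350 + £15,200 = £167,900
Attorney fees: 30% of £167,900 = £50,370
Total award: £167,900 + £50,370 = £218,270

Total award: £218,270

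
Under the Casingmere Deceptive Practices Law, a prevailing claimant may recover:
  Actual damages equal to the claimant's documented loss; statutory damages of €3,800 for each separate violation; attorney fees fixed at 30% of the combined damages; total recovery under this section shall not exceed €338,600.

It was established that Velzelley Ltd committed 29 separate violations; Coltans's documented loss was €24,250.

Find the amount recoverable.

€174,785

Statutory damages: 29 × €3,800 = €110,200
Combined damages: €24,250 + €110,200 = €134,450
Attorney fees: 30% of €134,450 = €40,335
Total before cap: €134,450 + €40,335 = €174,785
Cap at €338,600: €174,785 is within the cap, no reduction.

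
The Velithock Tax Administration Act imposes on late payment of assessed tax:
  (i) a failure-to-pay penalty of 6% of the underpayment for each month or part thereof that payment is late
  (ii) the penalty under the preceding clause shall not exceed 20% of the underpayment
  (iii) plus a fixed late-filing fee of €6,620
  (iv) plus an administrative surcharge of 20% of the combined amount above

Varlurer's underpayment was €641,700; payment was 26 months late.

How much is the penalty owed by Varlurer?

Accrued rate: 6% × 26 = 156%, capped at 20% → 20%
Failure-to-pay penalty: 20% of €641,700 = €128,340
Penalty before surcharge: €128,340 + €6,620 = €134,960
Administrative surcharge: 20% of €134,960 = €26,992
Total penalty: €134,960 + €26,992 = €161,952

€161,952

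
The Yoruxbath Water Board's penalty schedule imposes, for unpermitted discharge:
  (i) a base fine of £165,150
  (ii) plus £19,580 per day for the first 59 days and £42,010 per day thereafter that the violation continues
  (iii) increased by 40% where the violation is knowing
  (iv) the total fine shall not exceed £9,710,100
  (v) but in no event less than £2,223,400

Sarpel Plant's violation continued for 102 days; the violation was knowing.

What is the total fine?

First 59 days: 59 × £19,580 = £1,155,220
Remaining days: (102 − 59) × £42,010 = £1,806,430
Per-day component: £1,155,220 + £1,806,430 = £2,961,650
Base plus per-day: £165,150 + £2,961,650 = £3,126,800
Enhancement: 40% of £3,126,800 = £1,250,720
Enhanced fine: £3,126,800 + £1,250,720 = £4,377,520
Cap at £9,710,100: £4,377,520 is within the cap, no reduction.
Minimum £2,223,400: £4,377,520 meets the minimum, no increase.

Civil penalty: £4,377,520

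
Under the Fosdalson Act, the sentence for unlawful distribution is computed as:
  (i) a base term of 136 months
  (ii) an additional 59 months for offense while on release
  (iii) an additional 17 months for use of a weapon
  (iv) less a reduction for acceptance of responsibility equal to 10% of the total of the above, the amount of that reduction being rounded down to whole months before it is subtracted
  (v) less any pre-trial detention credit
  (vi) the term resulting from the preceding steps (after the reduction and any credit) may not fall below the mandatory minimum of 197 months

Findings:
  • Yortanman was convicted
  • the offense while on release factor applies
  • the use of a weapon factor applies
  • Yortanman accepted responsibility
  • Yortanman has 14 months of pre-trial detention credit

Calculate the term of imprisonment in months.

Offense while on release enhancement: +59 months
Use of a weapon enhancement: +17 months
Adjusted term: 136 months + 59 months + 17 months = 212 months
Acceptance of responsibility reduction: 10% of 212 months = 21 months (rounded down)
After reduction: 212 − 21 = 191 months
Less pre-trial detention credit: 191 months − 14 months = 177 months
Minimum 197 months: 177 months is below the minimum → 197 months

197 months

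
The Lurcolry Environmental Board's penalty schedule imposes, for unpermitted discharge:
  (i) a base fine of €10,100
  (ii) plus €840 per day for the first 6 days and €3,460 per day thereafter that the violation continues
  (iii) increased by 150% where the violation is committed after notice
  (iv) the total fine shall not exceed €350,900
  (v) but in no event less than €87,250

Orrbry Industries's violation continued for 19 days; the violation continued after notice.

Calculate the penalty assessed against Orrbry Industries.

€150,300

First 6 days: 6 × €840 = €5,040
Remaining days: (19 − 6) × €3,460 = €44,980
Per-day component: €5,040 + €44,980 = €50,020
Base plus per-day: €10,100 + €50,020 = €60,120
Enhancement: 150% of €60,120 = €90,180
Enhanced fine: €60,120 + €90,180 = €150,300
Cap at €350,900: €150,300 is within the cap, no reduction.
Minimum €87,250: €150,300 meets the minimum, no increase.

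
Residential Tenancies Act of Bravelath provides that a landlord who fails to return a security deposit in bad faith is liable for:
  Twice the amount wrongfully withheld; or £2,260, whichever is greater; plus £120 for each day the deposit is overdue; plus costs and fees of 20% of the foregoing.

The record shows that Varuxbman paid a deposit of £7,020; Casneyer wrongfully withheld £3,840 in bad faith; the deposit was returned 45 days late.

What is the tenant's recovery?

Doubled: 2 × £3,840 = £7,680
Minimum £2,260: £7,680 meets the minimum, no increase.
Late-return penalty: 45 × £120 = £5,400
Damages plus late penalty: £7,680 + £5,400 = £13,080
Costs and fees: 20% of £13,080 = £2,616
Total recovery: £13,080 + £2,616 = £15,696

£15,696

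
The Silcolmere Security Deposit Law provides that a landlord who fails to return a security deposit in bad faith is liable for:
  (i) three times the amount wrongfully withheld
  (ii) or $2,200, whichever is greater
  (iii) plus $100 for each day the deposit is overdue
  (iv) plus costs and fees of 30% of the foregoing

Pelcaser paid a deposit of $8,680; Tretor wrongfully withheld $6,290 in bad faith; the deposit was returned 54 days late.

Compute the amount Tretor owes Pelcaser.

Trebled: 3 × $6,290 = $18,870
Minimum $2,200: $18,870 meets the minimum, no increase.
Late-return penalty: 54 × $100 = $5,400
Damages plus late penalty: $18,870 + $5,400 = $24,270
Costs and fees: 30% of $24,270 = $7,281
Total recovery: $24,270 + $7,281 = $31,551

$31,551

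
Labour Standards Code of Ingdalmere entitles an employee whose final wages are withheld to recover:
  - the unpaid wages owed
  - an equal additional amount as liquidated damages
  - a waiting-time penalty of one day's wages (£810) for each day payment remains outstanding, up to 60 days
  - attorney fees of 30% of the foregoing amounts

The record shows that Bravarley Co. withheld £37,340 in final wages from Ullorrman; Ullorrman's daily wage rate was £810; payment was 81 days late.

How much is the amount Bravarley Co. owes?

£160,264

Liquidated damages (equal amount): £37,340
Penalty days: min(81, 60) = 60
Waiting-time penalty: 60 × £810 = £48,600
Subtotal: £37,340 + £37,340 + £48,600 = £123,280
Attorney fees: 30% of £123,280 = £36,984
Total award: £123,280 + £36,984 = £160,264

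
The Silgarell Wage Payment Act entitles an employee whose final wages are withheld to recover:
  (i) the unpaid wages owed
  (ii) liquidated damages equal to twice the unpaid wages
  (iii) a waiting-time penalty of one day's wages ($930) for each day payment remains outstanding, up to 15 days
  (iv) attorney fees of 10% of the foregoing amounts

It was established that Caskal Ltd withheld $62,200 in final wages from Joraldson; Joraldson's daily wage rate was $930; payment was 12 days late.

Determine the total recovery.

Doubled: 2 × $62,200 = $124,400
Penalty days: min(12, 15) = 12
Waiting-time penalty: 12 × $930 = $11,160
Subtotal: $62,200 + $124,400 + $11,160 = $197,760
Attorney fees: 10% of $197,760 = $19,776
Total award: $197,760 + $19,776 = $217,536

$217,536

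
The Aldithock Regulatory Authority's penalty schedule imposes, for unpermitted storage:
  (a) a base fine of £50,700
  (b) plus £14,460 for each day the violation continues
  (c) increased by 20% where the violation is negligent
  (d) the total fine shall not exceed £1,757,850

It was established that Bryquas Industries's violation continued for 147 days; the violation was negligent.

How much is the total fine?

Per-day component: 147 × £14,460 = £2,125,620
Base plus per-day: £50,700 + £2,125,620 = £2,176,320
Enhancement: 20% of £2,176,320 = £435,264
Enhanced fine: £2,176,320 + £435,264 = £2,611,584
Cap at £1,757,850: £2,611,584 exceeds the cap → £1,757,850

£1,757,850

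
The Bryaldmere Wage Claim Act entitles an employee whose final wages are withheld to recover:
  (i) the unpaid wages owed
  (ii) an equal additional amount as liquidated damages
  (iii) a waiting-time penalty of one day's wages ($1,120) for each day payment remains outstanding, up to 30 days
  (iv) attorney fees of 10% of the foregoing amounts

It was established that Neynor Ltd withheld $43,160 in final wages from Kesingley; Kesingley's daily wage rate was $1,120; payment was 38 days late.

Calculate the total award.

$131,912

Liquidated damages (equal amount): $43,160
Penalty days: min(38, 30) = 30
Waiting-time penalty: 30 × $1,120 = $33,600
Subtotal: $43,160 + $43,160 + $33,600 = $119,920
Attorney fees: 10% of $119,920 = $11,992
Total award: $119,920 + $11,992 = $131,912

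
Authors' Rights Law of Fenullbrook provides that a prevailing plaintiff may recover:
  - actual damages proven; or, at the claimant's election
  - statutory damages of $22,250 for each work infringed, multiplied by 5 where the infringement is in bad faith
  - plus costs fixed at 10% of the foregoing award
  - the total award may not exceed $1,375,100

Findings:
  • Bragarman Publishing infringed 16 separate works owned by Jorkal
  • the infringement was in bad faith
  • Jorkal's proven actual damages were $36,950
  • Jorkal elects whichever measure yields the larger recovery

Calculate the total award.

$1,375,100

Statutory damages: 16 × $22,250 = $356,000
Multiplied by 5: 5 × $356,000 = $1,780,000
Greater of actual damages ($36,950) or enhanced statutory damages ($1,780,000): $1,780,000
Costs: 10% of $1,780,000 = $178,000
Award plus costs: $1,780,000 + $178,000 = $1,958,000
Cap at $1,375,100: $1,958,000 exceeds the cap → $1,375,100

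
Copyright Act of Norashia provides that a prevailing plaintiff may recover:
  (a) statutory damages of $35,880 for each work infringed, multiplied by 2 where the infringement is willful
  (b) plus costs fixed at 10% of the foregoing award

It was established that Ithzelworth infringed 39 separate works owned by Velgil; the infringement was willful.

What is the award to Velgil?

$3,078,504

Statutory damages: 39 × $35,880 = $1,399,320
Doubled: 2 × $1,399,320 = $2,798,640
Costs: 10% of $2,798,640 = $279,864
Award plus costs: $2,798,640 + $279,864 = $3,078,504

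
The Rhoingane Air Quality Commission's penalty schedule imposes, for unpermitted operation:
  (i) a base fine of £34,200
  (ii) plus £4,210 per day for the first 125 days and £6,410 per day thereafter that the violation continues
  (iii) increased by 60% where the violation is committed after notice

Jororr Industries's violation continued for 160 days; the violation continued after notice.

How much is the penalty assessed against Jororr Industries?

£1,255,680

First 125 days: 125 × £4,210 = £526,250
Remaining days: (160 − 125) × £6,410 = £224,350
Per-day component: £526,250 + £224,350 = £750,600
Base plus per-day: £34,200 + £750,600 = £784,800
Enhancement: 60% of £784,800 = £470,880
Enhanced fine: £784,800 + £470,880 = £1,255,680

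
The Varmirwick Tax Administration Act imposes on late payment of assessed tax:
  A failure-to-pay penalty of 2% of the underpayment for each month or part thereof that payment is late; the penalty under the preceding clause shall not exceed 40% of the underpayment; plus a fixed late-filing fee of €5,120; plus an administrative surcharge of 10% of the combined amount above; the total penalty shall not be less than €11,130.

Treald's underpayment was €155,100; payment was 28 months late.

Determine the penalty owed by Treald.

Accrued rate: 2% × 28 = 56%, capped at 40% → 40%
Failure-to-pay penalty: 40% of €155,100 = €62,040
Penalty before surcharge: €62,040 + €5,120 = €67,160
Administrative surcharge: 10% of €67,160 = €6,716
Total penalty: €67,160 + €6,716 = €73,876
Minimum €11,130: €73,876 meets the minimum, no increase.

Penalty: €73,876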